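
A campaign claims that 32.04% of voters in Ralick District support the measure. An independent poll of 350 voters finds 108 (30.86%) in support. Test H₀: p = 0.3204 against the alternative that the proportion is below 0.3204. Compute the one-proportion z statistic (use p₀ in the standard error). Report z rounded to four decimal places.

z = -0.4742

p̂ = 108/350 = 0.3085714.
SE = √(p₀(1−p₀)/n) = √(0.21774/350) = 0.0249424.
z = (0.3085714 − 0.3204)/0.0249424 = -0.0118286/0.0249424 = -0.4742.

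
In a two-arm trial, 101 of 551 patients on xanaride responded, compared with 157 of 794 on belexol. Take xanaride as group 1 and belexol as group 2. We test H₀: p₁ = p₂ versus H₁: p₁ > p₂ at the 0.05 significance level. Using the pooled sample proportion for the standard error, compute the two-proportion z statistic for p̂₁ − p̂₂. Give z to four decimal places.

p̂₁ = 101/551 ≈ 0.183303, p̂₂ = 157/794 ≈ 0.197733.
Pooled p̂ = (101+157)/(551+794) = 258/1345 = 0.191822.
SE = √(0.155026 × 0.00307433) = 0.021831.
z = (0.183303 − 0.197733)/0.021831 = -0.014430/0.021831 = -0.6610.
p-value = P(Z > -0.661) ≈ 0.7457. With α = 0.05, fail to reject H₀.

z = -0.6610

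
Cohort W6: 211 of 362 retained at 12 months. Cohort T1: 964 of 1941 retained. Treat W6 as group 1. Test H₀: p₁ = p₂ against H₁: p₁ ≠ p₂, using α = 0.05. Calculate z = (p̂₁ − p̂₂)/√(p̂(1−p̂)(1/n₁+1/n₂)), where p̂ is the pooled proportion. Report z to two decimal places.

p̂₁ = 211/362 = 0.5829, p̂₂ = 964/1941 = 0.4967.
Pooled p̂ = (211+964)/(362+1941) = 1175/2303 = 0.5102.
SE = √(0.249896 × 0.00327763) = 0.0286.
z = (0.5829 − 0.4967)/0.0286 = 0.0862/0.0286 = 3.01.
Two-sided p-value ≈ 2·Φ(−3.013) = 0.0026; since p < α = 0.05, reject H₀.

z = 3.01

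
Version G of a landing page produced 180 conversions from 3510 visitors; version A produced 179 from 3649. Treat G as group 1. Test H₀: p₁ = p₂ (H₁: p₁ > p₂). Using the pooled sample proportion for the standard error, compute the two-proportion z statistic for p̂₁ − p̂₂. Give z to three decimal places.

z = 0.432

p̂₁ = 180/3510 ≈ 0.05128, p̂₂ = 179/3649 ≈ 0.04905.
Pooled p̂ = (180+179)/(3510+3649) = 359/7159 = 0.05015.
SE = √(0.047632 × 0.000558948) = 0.00516.
z = (0.05128 − 0.04905)/0.00516 = 0.00223/0.00516 = 0.432.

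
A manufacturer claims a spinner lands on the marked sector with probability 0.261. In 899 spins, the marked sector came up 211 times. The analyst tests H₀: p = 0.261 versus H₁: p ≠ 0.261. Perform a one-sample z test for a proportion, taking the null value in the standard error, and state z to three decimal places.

p̂ = 211/899 ≈ 0.23471.
SE = √(p₀(1−p₀)/n) = √(0.19288/899) = 0.01465.
z = (0.23471 − 0.261)/0.01465 = -0.02629/0.01465 = -1.795.

z = -1.795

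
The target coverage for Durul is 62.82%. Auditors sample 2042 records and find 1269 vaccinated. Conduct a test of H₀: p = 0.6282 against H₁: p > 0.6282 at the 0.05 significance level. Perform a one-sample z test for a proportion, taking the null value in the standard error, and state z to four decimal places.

p̂ = 1269/2042 ≈ 0.6214496.
Under H₀, SE = √(0.6282·0.3718/2042) = √(0.00011438) = 0.0106949.
z = (0.6214496 − 0.6282)/0.0106949 = -0.0067504/0.0106949 = -0.6312.
p-value = P(Z > -0.631) ≈ 0.7360; since p > α = 0.05, fail to reject H₀.

z = -0.6312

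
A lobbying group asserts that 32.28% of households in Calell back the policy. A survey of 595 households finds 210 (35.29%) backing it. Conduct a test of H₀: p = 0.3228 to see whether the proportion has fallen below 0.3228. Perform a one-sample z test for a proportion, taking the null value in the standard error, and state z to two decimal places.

z = 1.57

p̂ = 210/595 ≈ 0.3529.
Standard error under H₀: √(0.3228×0.6772/595) = 0.0192.
z = (0.3529 − 0.3228)/0.0192 = 0.0301/0.0192 = 1.57.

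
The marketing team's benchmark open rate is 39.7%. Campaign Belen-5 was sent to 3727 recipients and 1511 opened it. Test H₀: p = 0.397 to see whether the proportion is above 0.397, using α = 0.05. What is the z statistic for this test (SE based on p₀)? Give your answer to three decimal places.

z = 1.051

p̂ = 1511/3727 ≈ 0.40542.
Under H₀, SE = √(0.397·0.603/3727) = √(6.42316e-05) = 0.00801.
z = (0.40542 − 0.397)/0.00801 = 0.00842/0.00801 = 1.051.
p-value = P(Z > 1.051) ≈ 0.1467, so at α = 0.05 we fail to reject H₀.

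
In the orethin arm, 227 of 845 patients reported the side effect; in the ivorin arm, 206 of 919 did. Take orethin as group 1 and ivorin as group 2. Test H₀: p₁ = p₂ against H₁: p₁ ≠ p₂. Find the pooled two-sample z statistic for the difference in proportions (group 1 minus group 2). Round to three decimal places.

z = 2.169

p̂₁ = 227/845 = 0.26864, p̂₂ = 206/919 = 0.22416.
Pooled p̂ = (227+206)/(845+919) = 433/1764 = 0.24546.
SE = √(0.185212 × 0.00227157) = 0.02051.
z = (0.26864 − 0.22416)/0.02051 = 0.04448/0.02051 = 2.169.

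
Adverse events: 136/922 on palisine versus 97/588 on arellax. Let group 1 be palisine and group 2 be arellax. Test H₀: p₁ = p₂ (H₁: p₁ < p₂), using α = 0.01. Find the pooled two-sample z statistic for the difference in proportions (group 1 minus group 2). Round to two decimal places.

z = -0.92

p̂₁ = 136/922 = 0.1475, p̂₂ = 97/588 = 0.1650.
Pooled p̂ = (136+97)/(922+588) = 233/1510 = 0.1543.
SE = √(0.130495 × 0.00278528) = 0.0191.
z = (0.1475 − 0.1650)/0.0191 = -0.0175/0.0191 = -0.92.
p-value = P(Z < -0.916) ≈ 0.1799, so at α = 0.01 we fail to reject H₀.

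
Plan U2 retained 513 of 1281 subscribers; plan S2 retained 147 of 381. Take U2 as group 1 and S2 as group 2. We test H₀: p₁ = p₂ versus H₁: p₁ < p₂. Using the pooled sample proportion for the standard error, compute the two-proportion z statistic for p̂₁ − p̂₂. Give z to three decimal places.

p̂₁ = 513/1281 ≈ 0.40047, p̂₂ = 147/381 ≈ 0.38583.
Pooled p̂ = (513+147)/(1281+381) = 660/1662 = 0.39711.
SE = √(0.239414 × 0.00340531) = 0.02855.
z = (0.40047 − 0.38583)/0.02855 = 0.01464/0.02855 = 0.513.
p-value = P(Z < 0.513) ≈ 0.6959.

z = 0.513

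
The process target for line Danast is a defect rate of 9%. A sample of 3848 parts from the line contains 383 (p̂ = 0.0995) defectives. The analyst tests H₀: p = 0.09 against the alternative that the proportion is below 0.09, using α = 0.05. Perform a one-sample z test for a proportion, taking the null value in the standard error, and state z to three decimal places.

z = 2.066

p̂ = 383/3848 ≈ 0.099532.
SE = √(p₀(1−p₀)/n) = √(0.0819/3848) = 0.004613.
z = (0.099532 − 0.09)/0.004613 = 0.009532/0.004613 = 2.066.
p-value = P(Z < 2.066) ≈ 0.9806, so at α = 0.05 we fail to reject H₀.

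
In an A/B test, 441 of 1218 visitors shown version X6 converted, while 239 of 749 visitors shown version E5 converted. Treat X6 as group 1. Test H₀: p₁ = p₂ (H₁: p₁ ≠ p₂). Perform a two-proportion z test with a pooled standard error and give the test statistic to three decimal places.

p̂₁ = 441/1218 = 0.362069, p̂₂ = 239/749 = 0.319092.
Pooled p̂ = (441+239)/(1218+749) = 680/1967 = 0.345704.
SE = √(p̂(1−p̂)(1/n₁+1/n₂)) = √(0.345704·0.654296·0.00215613) = √(0.000487701) = 0.022084.
z = (0.362069 − 0.319092)/0.022084 = 0.042977/0.022084 = 1.946.
Two-sided p-value ≈ 2·Φ(−1.946) = 0.0516.

z = 1.946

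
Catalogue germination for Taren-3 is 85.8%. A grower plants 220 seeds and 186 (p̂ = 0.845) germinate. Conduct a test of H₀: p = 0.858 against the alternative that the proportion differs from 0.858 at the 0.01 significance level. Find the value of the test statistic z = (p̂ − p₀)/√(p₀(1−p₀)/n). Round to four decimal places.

z = -0.5331

p̂ = 186/220 ≈ 0.845455.
Standard error under H₀: √(0.858×0.142/220) = 0.023533.
z = (0.845455 − 0.858)/0.023533 = -0.012545/0.023533 = -0.5331.
Two-sided p-value ≈ 2·Φ(−0.533) = 0.5940, so at α = 0.01 we fail to reject H₀.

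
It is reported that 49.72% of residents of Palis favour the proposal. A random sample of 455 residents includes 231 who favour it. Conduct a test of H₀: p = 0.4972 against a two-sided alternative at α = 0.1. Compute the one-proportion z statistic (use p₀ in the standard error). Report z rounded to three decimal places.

p̂ = 231/455 = 0.50769.
Under H₀, SE = √(0.4972·0.5028/455) = √(0.000549433) = 0.02344.
z = (0.50769 − 0.4972)/0.02344 = 0.01049/0.02344 = 0.448.
Two-sided p-value ≈ 2·Φ(−0.448) = 0.6544, so at α = 0.1 we fail to reject H₀.

z = 0.448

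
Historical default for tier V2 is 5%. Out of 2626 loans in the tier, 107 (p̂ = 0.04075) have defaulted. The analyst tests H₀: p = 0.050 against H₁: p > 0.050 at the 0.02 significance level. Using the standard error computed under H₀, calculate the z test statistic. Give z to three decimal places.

p̂ = 107/2626 ≈ 0.04075.
SE = √(p₀(1−p₀)/n) = √(0.0475/2626) = 0.00425.
z = (0.04075 − 0.05)/0.00425 = -0.00925/0.00425 = -2.176.
p-value = P(Z > -2.176) ≈ 0.9852; since p > α = 0.02, fail to reject H₀.

z = -2.176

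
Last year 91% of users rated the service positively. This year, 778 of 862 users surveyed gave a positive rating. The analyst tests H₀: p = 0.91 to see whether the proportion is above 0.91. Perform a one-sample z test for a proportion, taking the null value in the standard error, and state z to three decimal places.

z = -0.764

p̂ = 778/862 ≈ 0.90255.
SE = √(p₀(1−p₀)/n) = √(0.0819/862) = 0.00975.
z = (0.90255 − 0.91)/0.00975 = -0.00745/0.00975 = -0.764.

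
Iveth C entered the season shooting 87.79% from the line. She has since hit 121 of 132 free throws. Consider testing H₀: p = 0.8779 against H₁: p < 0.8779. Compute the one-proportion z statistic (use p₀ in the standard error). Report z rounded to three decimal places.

z = 1.360

p̂ = 121/132 ≈ 0.91667.
Under H₀, SE = √(0.8779·0.1221/132) = √(0.000812057) = 0.02850.
z = (0.91667 − 0.8779)/0.02850 = 0.03877/0.02850 = 1.360.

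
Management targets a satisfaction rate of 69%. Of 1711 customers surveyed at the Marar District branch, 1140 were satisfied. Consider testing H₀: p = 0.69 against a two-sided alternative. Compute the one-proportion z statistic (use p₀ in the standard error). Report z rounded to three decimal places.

p̂ = 1140/1711 ≈ 0.66628.
SE = √(p₀(1−p₀)/n) = √(0.2139/1711) = 0.01118.
z = (0.66628 − 0.69)/0.01118 = -0.02372/0.01118 = -2.122.
p-value = 2·P(Z > 2.122) ≈ 0.0339.

z = -2.122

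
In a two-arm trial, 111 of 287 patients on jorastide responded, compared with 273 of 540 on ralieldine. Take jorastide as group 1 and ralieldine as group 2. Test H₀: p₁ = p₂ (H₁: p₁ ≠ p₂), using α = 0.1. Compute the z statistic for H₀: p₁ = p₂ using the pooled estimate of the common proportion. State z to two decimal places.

z = -3.26

p̂₁ = 111/287 = 0.3868, p̂₂ = 273/540 = 0.5056.
Pooled p̂ = (111+273)/(287+540) = 384/827 = 0.4643.
SE = √(p̂(1−p̂)(1/n₁+1/n₂)) = √(0.4643·0.5357·0.00533617) = √(0.00132725) = 0.0364.
z = (0.3868 − 0.5056)/0.0364 = -0.1188/0.0364 = -3.26.
p-value = 2·P(Z > 3.261) ≈ 0.0011; since p < α = 0.1, reject H₀.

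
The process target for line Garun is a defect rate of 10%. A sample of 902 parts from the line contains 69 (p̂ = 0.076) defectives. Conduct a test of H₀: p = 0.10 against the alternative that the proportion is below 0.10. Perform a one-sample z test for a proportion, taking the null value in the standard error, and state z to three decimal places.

z = -2.353

p̂ = 69/902 = 0.076497.
Standard error under H₀: √(0.1×0.9/902) = 0.009989.
z = (0.076497 − 0.1)/0.009989 = -0.023503/0.009989 = -2.353.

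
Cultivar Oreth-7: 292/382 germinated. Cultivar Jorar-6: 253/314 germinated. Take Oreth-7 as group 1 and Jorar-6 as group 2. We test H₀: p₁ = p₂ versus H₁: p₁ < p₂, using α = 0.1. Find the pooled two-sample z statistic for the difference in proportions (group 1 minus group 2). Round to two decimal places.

z = -1.32

p̂₁ = 292/382 = 0.7644, p̂₂ = 253/314 = 0.8057.
Pooled p̂ = (292+253)/(382+314) = 545/696 = 0.7830.
SE = √(p̂(1−p̂)(1/n₁+1/n₂)) = √(0.7830·0.2170·0.00580251) = √(0.00098576) = 0.0314.
z = (0.7644 − 0.8057)/0.0314 = -0.0413/0.0314 = -1.32.
p-value = P(Z < -1.317) ≈ 0.0940, so at α = 0.1 we reject H₀.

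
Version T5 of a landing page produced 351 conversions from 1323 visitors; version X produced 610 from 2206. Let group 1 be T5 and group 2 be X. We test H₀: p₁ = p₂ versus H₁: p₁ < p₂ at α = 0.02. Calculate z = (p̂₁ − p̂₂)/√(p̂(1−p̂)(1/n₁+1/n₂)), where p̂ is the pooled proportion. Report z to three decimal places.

p̂₁ = 351/1323 ≈ 0.26531, p̂₂ = 610/2206 ≈ 0.27652.
Pooled p̂ = (351+610)/(1323+2206) = 961/3529 = 0.27232.
SE = √(p̂(1−p̂)(1/n₁+1/n₂)) = √(0.27232·0.72768·0.00120917) = √(0.000239608) = 0.01548.
z = (0.26531 − 0.27652)/0.01548 = -0.01121/0.01548 = -0.724.
p-value = P(Z < -0.724) ≈ 0.2344, so at α = 0.02 we fail to reject H₀.

z = -0.724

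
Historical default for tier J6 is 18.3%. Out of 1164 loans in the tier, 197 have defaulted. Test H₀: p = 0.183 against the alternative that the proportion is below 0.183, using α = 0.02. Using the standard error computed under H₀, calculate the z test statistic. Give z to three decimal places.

p̂ = 197/1164 ≈ 0.16924.
SE = √(p₀(1−p₀)/n) = √(0.14951/1164) = 0.01133.
z = (0.16924 − 0.183)/0.01133 = -0.01376/0.01133 = -1.214.
p-value = P(Z < -1.214) ≈ 0.1124. With α = 0.02, fail to reject H₀.

z = -1.214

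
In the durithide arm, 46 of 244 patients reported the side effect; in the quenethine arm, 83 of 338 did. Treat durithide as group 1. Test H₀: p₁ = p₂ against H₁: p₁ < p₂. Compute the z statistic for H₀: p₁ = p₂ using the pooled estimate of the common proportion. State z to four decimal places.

p̂₁ = 46/244 ≈ 0.188525, p̂₂ = 83/338 ≈ 0.245562.
Pooled p̂ = (46+83)/(244+338) = 129/582 = 0.221649.
SE = √(0.172521 × 0.00705694) = 0.034892.
z = (0.188525 − 0.245562)/0.034892 = -0.057037/0.034892 = -1.6347.

z = -1.6347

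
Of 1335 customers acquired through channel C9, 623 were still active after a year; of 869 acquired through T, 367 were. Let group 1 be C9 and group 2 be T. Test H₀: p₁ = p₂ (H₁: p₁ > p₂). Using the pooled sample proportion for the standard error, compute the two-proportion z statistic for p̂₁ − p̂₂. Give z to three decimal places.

z = 2.045

p̂₁ = 623/1335 = 0.466667, p̂₂ = 367/869 = 0.422325.
Pooled p̂ = (623+367)/(1335+869) = 990/2204 = 0.449183.
SE = √(0.247418 × 0.00189981) = 0.021681.
z = (0.466667 − 0.422325)/0.021681 = 0.044342/0.021681 = 2.045.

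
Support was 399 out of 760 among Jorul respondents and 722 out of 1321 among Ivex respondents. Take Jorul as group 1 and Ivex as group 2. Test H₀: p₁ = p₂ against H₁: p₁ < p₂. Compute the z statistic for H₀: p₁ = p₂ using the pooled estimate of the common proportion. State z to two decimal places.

p̂₁ = 399/760 = 0.5250, p̂₂ = 722/1321 = 0.5466.
Pooled p̂ = (399+722)/(760+1321) = 1121/2081 = 0.5387.
SE = √(0.248504 × 0.00207279) = 0.0227.
z = (0.5250 − 0.5466)/0.0227 = -0.0216/0.0227 = -0.95.

z = -0.95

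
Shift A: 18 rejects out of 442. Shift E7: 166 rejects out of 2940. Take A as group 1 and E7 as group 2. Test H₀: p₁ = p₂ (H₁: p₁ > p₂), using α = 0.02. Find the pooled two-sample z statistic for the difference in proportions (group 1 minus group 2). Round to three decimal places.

z = -1.360

p̂₁ = 18/442 = 0.04072, p̂₂ = 166/2940 = 0.05646.
Pooled p̂ = (18+166)/(442+2940) = 184/3382 = 0.05441.
SE = √(0.0514457 × 0.00260258) = 0.01157.
z = (0.04072 − 0.05646)/0.01157 = -0.01574/0.01157 = -1.360.
p-value = P(Z > -1.360) ≈ 0.9131; since p > α = 0.02, fail to reject H₀.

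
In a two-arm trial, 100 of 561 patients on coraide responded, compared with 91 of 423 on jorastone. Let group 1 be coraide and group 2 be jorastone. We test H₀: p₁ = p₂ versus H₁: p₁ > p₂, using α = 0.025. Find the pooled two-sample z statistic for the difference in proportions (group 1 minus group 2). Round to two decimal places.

z = -1.45

p̂₁ = 100/561 = 0.17825, p̂₂ = 91/423 = 0.21513.
Pooled p̂ = (100+91)/(561+423) = 191/984 = 0.19411.
SE = √(0.156429 × 0.0041466) = 0.02547.
z = (0.17825 − 0.21513)/0.02547 = -0.03688/0.02547 = -1.45.
p-value = P(Z > -1.448) ≈ 0.9262; since p > α = 0.025, fail to reject H₀.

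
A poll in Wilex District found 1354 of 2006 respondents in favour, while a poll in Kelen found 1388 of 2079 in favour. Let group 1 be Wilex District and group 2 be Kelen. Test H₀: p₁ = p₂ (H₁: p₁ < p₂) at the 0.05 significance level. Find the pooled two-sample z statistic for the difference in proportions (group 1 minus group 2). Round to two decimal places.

z = 0.50

p̂₁ = 1354/2006 ≈ 0.6750, p̂₂ = 1388/2079 ≈ 0.6676.
Pooled p̂ = (1354+1388)/(2006+2079) = 2742/4085 = 0.6712.
SE = √(p̂(1−p̂)(1/n₁+1/n₂)) = √(0.6712·0.3288·0.000979505) = √(0.000216155) = 0.0147.
z = (0.6750 − 0.6676)/0.0147 = 0.0074/0.0147 = 0.50.
p-value = P(Z < 0.500) ≈ 0.6913; since p > α = 0.05, fail to reject H₀.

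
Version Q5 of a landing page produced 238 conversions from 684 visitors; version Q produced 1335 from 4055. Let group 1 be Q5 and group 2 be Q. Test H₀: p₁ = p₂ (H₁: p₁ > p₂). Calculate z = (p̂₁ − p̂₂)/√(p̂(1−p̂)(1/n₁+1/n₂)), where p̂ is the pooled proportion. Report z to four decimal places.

p̂₁ = 238/684 ≈ 0.347953, p̂₂ = 1335/4055 ≈ 0.329223.
Pooled p̂ = (238+1335)/(684+4055) = 1573/4739 = 0.331927.
SE = √(0.221751 × 0.0017086) = 0.019465.
z = (0.347953 − 0.329223)/0.019465 = 0.018730/0.019465 = 0.9622.

z = 0.9622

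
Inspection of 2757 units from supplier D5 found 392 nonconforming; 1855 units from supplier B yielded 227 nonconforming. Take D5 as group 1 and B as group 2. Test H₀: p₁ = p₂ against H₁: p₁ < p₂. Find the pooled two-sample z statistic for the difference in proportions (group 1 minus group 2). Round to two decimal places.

z = 1.94

p̂₁ = 392/2757 = 0.1422, p̂₂ = 227/1855 = 0.1224.
Pooled p̂ = (392+227)/(2757+1855) = 619/4612 = 0.1342.
SE = √(p̂(1−p̂)(1/n₁+1/n₂)) = √(0.1342·0.8658·0.000901797) = √(0.00010479) = 0.0102.
z = (0.1422 − 0.1224)/0.0102 = 0.0198/0.0102 = 1.94.
p-value = P(Z < 1.935) ≈ 0.9735.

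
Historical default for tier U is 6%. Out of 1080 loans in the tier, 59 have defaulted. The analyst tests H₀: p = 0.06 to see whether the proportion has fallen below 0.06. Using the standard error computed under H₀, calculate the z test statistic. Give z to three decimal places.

p̂ = 59/1080 ≈ 0.05463.
SE = √(p₀(1−p₀)/n) = √(0.0564/1080) = 0.00723.
z = (0.05463 − 0.06)/0.00723 = -0.00537/0.00723 = -0.743.
p-value = P(Z < -0.743) ≈ 0.2287.

z = -0.743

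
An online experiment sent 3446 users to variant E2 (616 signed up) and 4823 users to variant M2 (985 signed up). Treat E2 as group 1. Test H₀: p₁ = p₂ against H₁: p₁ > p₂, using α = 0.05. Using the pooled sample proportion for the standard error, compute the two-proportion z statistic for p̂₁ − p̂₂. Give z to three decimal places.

z = -2.890

p̂₁ = 616/3446 = 0.178758, p̂₂ = 985/4823 = 0.204230.
Pooled p̂ = (616+985)/(3446+4823) = 1601/8269 = 0.193615.
SE = √(0.156128 × 0.000497531) = 0.008814.
z = (0.178758 − 0.204230)/0.008814 = -0.025472/0.008814 = -2.890.
p-value = P(Z > -2.890) ≈ 0.9981. With α = 0.05, fail to reject H₀.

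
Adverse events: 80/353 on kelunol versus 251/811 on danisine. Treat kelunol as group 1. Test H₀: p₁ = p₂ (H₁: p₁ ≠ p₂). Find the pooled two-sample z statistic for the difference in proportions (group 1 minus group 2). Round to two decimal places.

z = -2.88

p̂₁ = 80/353 = 0.2266, p̂₂ = 251/811 = 0.3095.
Pooled p̂ = (80+251)/(353+811) = 331/1164 = 0.2844.
SE = √(p̂(1−p̂)(1/n₁+1/n₂)) = √(0.2844·0.7156·0.00406591) = √(0.000827417) = 0.0288.
z = (0.2266 − 0.3095)/0.0288 = -0.0829/0.0288 = -2.88.
p-value = 2·P(Z > 2.881) ≈ 0.0040.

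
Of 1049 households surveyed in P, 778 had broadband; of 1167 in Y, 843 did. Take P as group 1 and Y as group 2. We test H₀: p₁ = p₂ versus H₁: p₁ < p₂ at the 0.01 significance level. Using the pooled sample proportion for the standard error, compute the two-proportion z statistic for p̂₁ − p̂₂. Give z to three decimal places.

z = 1.023

p̂₁ = 778/1049 ≈ 0.74166, p̂₂ = 843/1167 ≈ 0.72237.
Pooled p̂ = (778+843)/(1049+1167) = 1621/2216 = 0.73150.
SE = √(0.196409 × 0.00181019) = 0.01886.
z = (0.74166 − 0.72237)/0.01886 = 0.01929/0.01886 = 1.023.
p-value = P(Z < 1.023) ≈ 0.8469, so at α = 0.01 we fail to reject H₀.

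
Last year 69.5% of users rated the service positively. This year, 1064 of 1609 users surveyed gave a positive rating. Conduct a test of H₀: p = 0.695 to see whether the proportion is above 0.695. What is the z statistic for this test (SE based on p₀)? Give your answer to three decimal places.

p̂ = 1064/1609 = 0.661280.
Standard error under H₀: √(0.695×0.305/1609) = 0.011478.
z = (0.661280 − 0.695)/0.011478 = -0.033720/0.011478 = -2.938.

z = -2.938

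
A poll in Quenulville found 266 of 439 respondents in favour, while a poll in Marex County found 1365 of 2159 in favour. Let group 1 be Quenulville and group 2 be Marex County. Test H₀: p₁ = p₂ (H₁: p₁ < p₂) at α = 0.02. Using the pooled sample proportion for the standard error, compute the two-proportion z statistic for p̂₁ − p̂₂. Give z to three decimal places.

z = -1.040

p̂₁ = 266/439 = 0.60592, p̂₂ = 1365/2159 = 0.63224.
Pooled p̂ = (266+1365)/(439+2159) = 1631/2598 = 0.62779.
SE = √(p̂(1−p̂)(1/n₁+1/n₂)) = √(0.62779·0.37221·0.00274108) = √(0.000640507) = 0.02531.
z = (0.60592 − 0.63224)/0.02531 = -0.02632/0.02531 = -1.040.
p-value = P(Z < -1.040) ≈ 0.1492, so at α = 0.02 we fail to reject H₀.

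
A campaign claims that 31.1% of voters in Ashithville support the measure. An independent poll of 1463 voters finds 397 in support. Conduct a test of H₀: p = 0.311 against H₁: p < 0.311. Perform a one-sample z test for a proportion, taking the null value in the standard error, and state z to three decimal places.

z = -3.275

p̂ = 397/1463 ≈ 0.271360.
SE = √(p₀(1−p₀)/n) = √(0.21428/1463) = 0.012102.
z = (0.271360 − 0.311)/0.012102 = -0.039640/0.012102 = -3.275.
p-value = P(Z < -3.275) ≈ 0.0005.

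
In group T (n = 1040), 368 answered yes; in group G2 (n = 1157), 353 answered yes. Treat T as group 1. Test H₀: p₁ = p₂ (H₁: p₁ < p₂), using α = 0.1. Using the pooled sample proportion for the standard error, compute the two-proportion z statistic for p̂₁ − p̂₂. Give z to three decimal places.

z = 2.430

p̂₁ = 368/1040 = 0.35385, p̂₂ = 353/1157 = 0.30510.
Pooled p̂ = (368+353)/(1040+1157) = 721/2197 = 0.32817.
SE = √(p̂(1−p̂)(1/n₁+1/n₂)) = √(0.32817·0.67183·0.00182584) = √(0.000402555) = 0.02006.
z = (0.35385 − 0.30510)/0.02006 = 0.04875/0.02006 = 2.430.
p-value = P(Z < 2.430) ≈ 0.9924; since p > α = 0.1, fail to reject H₀.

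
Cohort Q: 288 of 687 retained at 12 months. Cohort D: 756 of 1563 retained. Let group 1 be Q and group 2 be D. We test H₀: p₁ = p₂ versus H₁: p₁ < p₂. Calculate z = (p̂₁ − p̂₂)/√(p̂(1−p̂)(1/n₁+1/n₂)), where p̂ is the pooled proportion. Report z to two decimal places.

p̂₁ = 288/687 ≈ 0.41921, p̂₂ = 756/1563 ≈ 0.48369.
Pooled p̂ = (288+756)/(687+1563) = 1044/2250 = 0.46400.
SE = √(0.248704 × 0.0020954) = 0.02283.
z = (0.41921 − 0.48369)/0.02283 = -0.06448/0.02283 = -2.82.

z = -2.82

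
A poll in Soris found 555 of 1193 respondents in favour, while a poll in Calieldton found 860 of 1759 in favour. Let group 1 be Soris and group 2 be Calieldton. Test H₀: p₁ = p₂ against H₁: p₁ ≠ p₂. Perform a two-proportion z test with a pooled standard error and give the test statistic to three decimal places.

z = -1.265

p̂₁ = 555/1193 = 0.46521, p̂₂ = 860/1759 = 0.48891.
Pooled p̂ = (555+860)/(1193+1759) = 1415/2952 = 0.47934.
SE = √(0.249573 × 0.00140673) = 0.01874.
z = (0.46521 − 0.48891)/0.01874 = -0.02370/0.01874 = -1.265.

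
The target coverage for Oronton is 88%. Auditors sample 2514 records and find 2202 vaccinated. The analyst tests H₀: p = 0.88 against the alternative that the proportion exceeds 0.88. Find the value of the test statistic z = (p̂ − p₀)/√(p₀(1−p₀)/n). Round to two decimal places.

p̂ = 2202/2514 ≈ 0.8759.
SE = √(p₀(1−p₀)/n) = √(0.1056/2514) = 0.0065.
z = (0.8759 − 0.88)/0.0065 = -0.0041/0.0065 = -0.63.
p-value = P(Z > -0.633) ≈ 0.7368.

z = -0.63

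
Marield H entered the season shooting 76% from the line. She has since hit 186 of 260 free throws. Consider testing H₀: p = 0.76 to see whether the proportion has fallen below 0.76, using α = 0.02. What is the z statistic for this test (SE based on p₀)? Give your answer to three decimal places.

p̂ = 186/260 ≈ 0.71538.
SE = √(p₀(1−p₀)/n) = √(0.1824/260) = 0.02649.
z = (0.71538 − 0.76)/0.02649 = -0.04462/0.02649 = -1.684.
p-value = P(Z < -1.684) ≈ 0.0460; since p > α = 0.02, fail to reject H₀.

z = -1.684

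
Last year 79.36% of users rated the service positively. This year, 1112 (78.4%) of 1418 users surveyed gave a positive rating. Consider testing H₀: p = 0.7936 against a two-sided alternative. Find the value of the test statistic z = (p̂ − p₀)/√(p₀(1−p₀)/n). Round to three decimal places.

z = -0.874

p̂ = 1112/1418 ≈ 0.78420.
Standard error under H₀: √(0.7936×0.2064/1418) = 0.01075.
z = (0.78420 − 0.7936)/0.01075 = -0.00940/0.01075 = -0.874.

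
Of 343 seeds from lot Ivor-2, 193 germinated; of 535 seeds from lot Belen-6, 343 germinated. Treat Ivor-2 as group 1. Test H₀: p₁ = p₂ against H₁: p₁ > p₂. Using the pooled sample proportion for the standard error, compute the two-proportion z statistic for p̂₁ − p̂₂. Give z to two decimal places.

z = -2.33

p̂₁ = 193/343 ≈ 0.5627, p̂₂ = 343/535 ≈ 0.6411.
Pooled p̂ = (193+343)/(343+535) = 536/878 = 0.6105.
SE = √(0.237795 × 0.00478461) = 0.0337.
z = (0.5627 − 0.6411)/0.0337 = -0.0784/0.0337 = -2.33.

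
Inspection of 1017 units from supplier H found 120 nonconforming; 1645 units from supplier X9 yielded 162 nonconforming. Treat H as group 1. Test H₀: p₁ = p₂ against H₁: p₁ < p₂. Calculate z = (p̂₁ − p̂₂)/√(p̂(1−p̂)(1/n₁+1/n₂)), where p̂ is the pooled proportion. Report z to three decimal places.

z = 1.590

p̂₁ = 120/1017 ≈ 0.117994, p̂₂ = 162/1645 ≈ 0.098480.
Pooled p̂ = (120+162)/(1017+1645) = 282/2662 = 0.105935.
SE = √(0.0947131 × 0.00159119) = 0.012276.
z = (0.117994 − 0.098480)/0.012276 = 0.019514/0.012276 = 1.590.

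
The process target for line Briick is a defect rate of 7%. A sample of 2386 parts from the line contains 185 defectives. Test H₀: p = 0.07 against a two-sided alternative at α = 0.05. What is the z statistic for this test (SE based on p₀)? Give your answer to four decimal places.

p̂ = 185/2386 = 0.0775356.
Under H₀, SE = √(0.07·0.93/2386) = √(2.72842e-05) = 0.0052234.
z = (0.0775356 − 0.07)/0.0052234 = 0.0075356/0.0052234 = 1.4427.
p-value = 2·P(Z > 1.443) ≈ 0.1491. With α = 0.05, fail to reject H₀.

z = 1.4427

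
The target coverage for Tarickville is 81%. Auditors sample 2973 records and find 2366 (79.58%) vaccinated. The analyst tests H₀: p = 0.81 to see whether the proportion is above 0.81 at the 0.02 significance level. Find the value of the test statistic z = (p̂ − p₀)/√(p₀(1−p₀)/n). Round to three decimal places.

z = -1.970

p̂ = 2366/2973 ≈ 0.795829.
Under H₀, SE = √(0.81·0.19/2973) = √(5.17659e-05) = 0.007195.
z = (0.795829 − 0.81)/0.007195 = -0.014171/0.007195 = -1.970.
p-value = P(Z > -1.970) ≈ 0.9756. With α = 0.02, fail to reject H₀.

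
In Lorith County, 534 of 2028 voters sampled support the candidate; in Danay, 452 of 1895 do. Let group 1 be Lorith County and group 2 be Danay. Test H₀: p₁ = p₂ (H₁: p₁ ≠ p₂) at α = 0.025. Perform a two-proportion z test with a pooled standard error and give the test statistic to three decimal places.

p̂₁ = 534/2028 = 0.26331, p̂₂ = 452/1895 = 0.23852.
Pooled p̂ = (534+452)/(2028+1895) = 986/3923 = 0.25134.
SE = √(0.188167 × 0.0010208) = 0.01386.
z = (0.26331 − 0.23852)/0.01386 = 0.02479/0.01386 = 1.789.
Two-sided p-value ≈ 2·Φ(−1.789) = 0.0737. With α = 0.025, fail to reject H₀.

z = 1.789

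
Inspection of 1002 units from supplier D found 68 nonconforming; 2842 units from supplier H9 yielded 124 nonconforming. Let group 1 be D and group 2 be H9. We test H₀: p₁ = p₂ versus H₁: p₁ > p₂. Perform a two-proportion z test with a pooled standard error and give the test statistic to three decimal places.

z = 3.028

p̂₁ = 68/1002 ≈ 0.067864, p̂₂ = 124/2842 ≈ 0.043631.
Pooled p̂ = (68+124)/(1002+2842) = 192/3844 = 0.049948.
SE = √(0.0474532 × 0.00134987) = 0.008003.
z = (0.067864 − 0.043631)/0.008003 = 0.024233/0.008003 = 3.028.
p-value = P(Z > 3.028) ≈ 0.0012.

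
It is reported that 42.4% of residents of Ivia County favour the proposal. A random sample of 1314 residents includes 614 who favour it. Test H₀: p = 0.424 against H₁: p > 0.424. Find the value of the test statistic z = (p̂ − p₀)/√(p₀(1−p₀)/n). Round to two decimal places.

p̂ = 614/1314 ≈ 0.467275.
SE = √(p₀(1−p₀)/n) = √(0.24422/1314) = 0.013633.
z = (0.467275 − 0.424)/0.013633 = 0.043275/0.013633 = 3.17.
p-value = P(Z > 3.174) ≈ 0.0008.

z = 3.17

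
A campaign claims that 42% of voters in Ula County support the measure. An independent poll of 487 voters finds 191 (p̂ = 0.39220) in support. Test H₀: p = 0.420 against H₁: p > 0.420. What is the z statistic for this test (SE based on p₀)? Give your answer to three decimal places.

z = -1.243

p̂ = 191/487 = 0.39220.
SE = √(p₀(1−p₀)/n) = √(0.2436/487) = 0.02237.
z = (0.39220 − 0.42)/0.02237 = -0.02780/0.02237 = -1.243.
p-value = P(Z > -1.243) ≈ 0.8931.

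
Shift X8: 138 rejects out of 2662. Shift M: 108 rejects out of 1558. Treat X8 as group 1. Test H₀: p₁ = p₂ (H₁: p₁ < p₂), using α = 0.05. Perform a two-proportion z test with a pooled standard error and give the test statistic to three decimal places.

p̂₁ = 138/2662 ≈ 0.051841, p̂₂ = 108/1558 ≈ 0.069320.
Pooled p̂ = (138+108)/(2662+1558) = 246/4220 = 0.058294.
SE = √(p̂(1−p̂)(1/n₁+1/n₂)) = √(0.058294·0.941706·0.00101751) = √(5.58567e-05) = 0.007474.
z = (0.051841 − 0.069320)/0.007474 = -0.017479/0.007474 = -2.339.
p-value = P(Z < -2.339) ≈ 0.0097. With α = 0.05, reject H₀.

z = -2.339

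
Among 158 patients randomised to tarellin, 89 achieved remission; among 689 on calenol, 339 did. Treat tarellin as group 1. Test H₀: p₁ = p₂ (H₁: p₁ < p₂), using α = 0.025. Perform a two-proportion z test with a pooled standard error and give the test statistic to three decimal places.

z = 1.616

p̂₁ = 89/158 ≈ 0.56329, p̂₂ = 339/689 ≈ 0.49202.
Pooled p̂ = (89+339)/(158+689) = 428/847 = 0.50531.
SE = √(p̂(1−p̂)(1/n₁+1/n₂)) = √(0.50531·0.49469·0.00778049) = √(0.0019449) = 0.04410.
z = (0.56329 − 0.49202)/0.04410 = 0.07127/0.04410 = 1.616.
p-value = P(Z < 1.616) ≈ 0.9470. With α = 0.025, fail to reject H₀.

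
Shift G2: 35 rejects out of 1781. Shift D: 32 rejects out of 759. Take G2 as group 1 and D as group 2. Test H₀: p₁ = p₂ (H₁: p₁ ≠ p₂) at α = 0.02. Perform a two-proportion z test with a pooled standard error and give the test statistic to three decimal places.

p̂₁ = 35/1781 = 0.019652, p̂₂ = 32/759 = 0.042161.
Pooled p̂ = (35+32)/(1781+759) = 67/2540 = 0.026378.
SE = √(p̂(1−p̂)(1/n₁+1/n₂)) = √(0.026378·0.973622·0.00187901) = √(4.82569e-05) = 0.006947.
z = (0.019652 − 0.042161)/0.006947 = -0.022509/0.006947 = -3.240.
p-value = 2·P(Z > 3.240) ≈ 0.0012. With α = 0.02, reject H₀.

z = -3.240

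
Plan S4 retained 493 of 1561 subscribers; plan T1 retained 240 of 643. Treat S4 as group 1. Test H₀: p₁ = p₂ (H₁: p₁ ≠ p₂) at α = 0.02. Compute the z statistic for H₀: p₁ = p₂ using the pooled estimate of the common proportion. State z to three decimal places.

z = -2.601

p̂₁ = 493/1561 = 0.31582, p̂₂ = 240/643 = 0.37325.
Pooled p̂ = (493+240)/(1561+643) = 733/2204 = 0.33258.
SE = √(p̂(1−p̂)(1/n₁+1/n₂)) = √(0.33258·0.66742·0.00219582) = √(0.000487406) = 0.02208.
z = (0.31582 − 0.37325)/0.02208 = -0.05743/0.02208 = -2.601.
p-value = 2·P(Z > 2.601) ≈ 0.0093; since p < α = 0.02, reject H₀.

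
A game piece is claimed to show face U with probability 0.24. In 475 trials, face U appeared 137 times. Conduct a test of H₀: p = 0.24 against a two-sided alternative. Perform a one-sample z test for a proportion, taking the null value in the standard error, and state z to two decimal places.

z = 2.47

p̂ = 137/475 ≈ 0.2884.
Standard error under H₀: √(0.24×0.76/475) = 0.0196.
z = (0.2884 − 0.24)/0.0196 = 0.0484/0.0196 = 2.47.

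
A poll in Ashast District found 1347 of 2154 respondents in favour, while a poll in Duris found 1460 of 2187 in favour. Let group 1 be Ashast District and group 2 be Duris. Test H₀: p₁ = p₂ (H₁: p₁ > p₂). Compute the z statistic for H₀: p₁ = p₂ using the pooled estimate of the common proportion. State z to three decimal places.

z = -2.910

p̂₁ = 1347/2154 ≈ 0.62535, p̂₂ = 1460/2187 ≈ 0.66758.
Pooled p̂ = (1347+1460)/(2154+2187) = 2807/4341 = 0.64663.
SE = √(0.228501 × 0.0009215) = 0.01451.
z = (0.62535 − 0.66758)/0.01451 = -0.04223/0.01451 = -2.910.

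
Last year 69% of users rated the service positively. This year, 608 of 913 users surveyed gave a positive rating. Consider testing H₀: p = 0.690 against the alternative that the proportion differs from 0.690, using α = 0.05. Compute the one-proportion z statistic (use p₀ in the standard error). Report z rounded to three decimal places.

z = -1.572

p̂ = 608/913 = 0.66594.
Standard error under H₀: √(0.69×0.31/913) = 0.01531.
z = (0.66594 − 0.69)/0.01531 = -0.02406/0.01531 = -1.572.
p-value = 2·P(Z > 1.572) ≈ 0.1159. With α = 0.05, fail to reject H₀.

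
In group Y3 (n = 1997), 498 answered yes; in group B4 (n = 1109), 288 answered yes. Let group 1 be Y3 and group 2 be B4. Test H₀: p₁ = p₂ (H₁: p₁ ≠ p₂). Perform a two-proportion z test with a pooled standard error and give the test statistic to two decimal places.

p̂₁ = 498/1997 ≈ 0.2494, p̂₂ = 288/1109 ≈ 0.2597.
Pooled p̂ = (498+288)/(1997+1109) = 786/3106 = 0.2531.
SE = √(0.18902 × 0.00140246) = 0.0163.
z = (0.2494 − 0.2597)/0.0163 = -0.0103/0.0163 = -0.63.

z = -0.63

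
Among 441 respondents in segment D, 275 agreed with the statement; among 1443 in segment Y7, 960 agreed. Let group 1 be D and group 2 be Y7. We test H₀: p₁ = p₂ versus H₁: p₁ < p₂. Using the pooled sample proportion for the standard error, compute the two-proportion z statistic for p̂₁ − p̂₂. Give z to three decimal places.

p̂₁ = 275/441 = 0.62358, p̂₂ = 960/1443 = 0.66528.
Pooled p̂ = (275+960)/(441+1443) = 1235/1884 = 0.65552.
SE = √(0.225813 × 0.00296057) = 0.02586.
z = (0.62358 − 0.66528)/0.02586 = -0.04170/0.02586 = -1.613.

z = -1.613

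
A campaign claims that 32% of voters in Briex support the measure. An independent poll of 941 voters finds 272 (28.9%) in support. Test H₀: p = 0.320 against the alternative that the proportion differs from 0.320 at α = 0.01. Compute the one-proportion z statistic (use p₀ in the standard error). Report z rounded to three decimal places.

p̂ = 272/941 = 0.28905.
SE = √(p₀(1−p₀)/n) = √(0.2176/941) = 0.01521.
z = (0.28905 − 0.32)/0.01521 = -0.03095/0.01521 = -2.035.
p-value = 2·P(Z > 2.035) ≈ 0.0418, so at α = 0.01 we fail to reject H₀.

z = -2.035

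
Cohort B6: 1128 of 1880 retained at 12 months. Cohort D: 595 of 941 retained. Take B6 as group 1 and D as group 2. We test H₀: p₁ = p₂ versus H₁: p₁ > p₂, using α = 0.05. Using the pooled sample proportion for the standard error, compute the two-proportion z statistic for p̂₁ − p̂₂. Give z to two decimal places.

p̂₁ = 1128/1880 = 0.6000, p̂₂ = 595/941 = 0.6323.
Pooled p̂ = (1128+595)/(1880+941) = 1723/2821 = 0.6108.
SE = √(0.237729 × 0.00159461) = 0.0195.
z = (0.6000 − 0.6323)/0.0195 = -0.0323/0.0195 = -1.66.
p-value = P(Z > -1.659) ≈ 0.9515. With α = 0.05, fail to reject H₀.

z = -1.66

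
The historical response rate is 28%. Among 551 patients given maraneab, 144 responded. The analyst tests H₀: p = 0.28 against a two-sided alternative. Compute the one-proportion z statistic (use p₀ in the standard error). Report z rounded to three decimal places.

z = -0.975

p̂ = 144/551 ≈ 0.26134.
SE = √(p₀(1−p₀)/n) = √(0.2016/551) = 0.01913.
z = (0.26134 − 0.28)/0.01913 = -0.01866/0.01913 = -0.975.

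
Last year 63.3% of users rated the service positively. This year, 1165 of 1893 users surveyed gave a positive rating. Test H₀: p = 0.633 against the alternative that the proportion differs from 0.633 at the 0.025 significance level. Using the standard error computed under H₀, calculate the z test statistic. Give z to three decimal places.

z = -1.586

p̂ = 1165/1893 = 0.61543.
Under H₀, SE = √(0.633·0.367/1893) = √(0.000122721) = 0.01108.
z = (0.61543 − 0.633)/0.01108 = -0.01757/0.01108 = -1.586.
Two-sided p-value ≈ 2·Φ(−1.586) = 0.1126; since p > α = 0.025, fail to reject H₀.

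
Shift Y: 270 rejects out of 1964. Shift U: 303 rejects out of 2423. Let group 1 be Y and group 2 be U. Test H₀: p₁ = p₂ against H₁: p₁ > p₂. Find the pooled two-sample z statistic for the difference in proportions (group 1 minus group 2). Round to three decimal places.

p̂₁ = 270/1964 ≈ 0.13747, p̂₂ = 303/2423 ≈ 0.12505.
Pooled p̂ = (270+303)/(1964+2423) = 573/4387 = 0.13061.
SE = √(p̂(1−p̂)(1/n₁+1/n₂)) = √(0.13061·0.86939·0.000921876) = √(0.000104682) = 0.01023.
z = (0.13747 − 0.12505)/0.01023 = 0.01242/0.01023 = 1.214.
p-value = P(Z > 1.214) ≈ 0.1123.

z = 1.214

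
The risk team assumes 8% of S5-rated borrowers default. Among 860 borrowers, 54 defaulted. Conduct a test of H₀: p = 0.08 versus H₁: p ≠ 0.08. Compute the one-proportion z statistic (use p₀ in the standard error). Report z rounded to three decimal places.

p̂ = 54/860 ≈ 0.062791.
Under H₀, SE = √(0.08·0.92/860) = √(8.55814e-05) = 0.009251.
z = (0.062791 − 0.08)/0.009251 = -0.017209/0.009251 = -1.860.
Two-sided p-value ≈ 2·Φ(−1.860) = 0.0628.

z = -1.860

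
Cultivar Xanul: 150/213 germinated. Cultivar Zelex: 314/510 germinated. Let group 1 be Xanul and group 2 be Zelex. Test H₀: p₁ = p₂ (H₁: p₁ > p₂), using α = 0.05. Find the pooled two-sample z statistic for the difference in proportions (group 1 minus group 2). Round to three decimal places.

p̂₁ = 150/213 ≈ 0.70423, p̂₂ = 314/510 ≈ 0.61569.
Pooled p̂ = (150+314)/(213+510) = 464/723 = 0.64177.
SE = √(0.229901 × 0.00665562) = 0.03912.
z = (0.70423 − 0.61569)/0.03912 = 0.08854/0.03912 = 2.263.
p-value = P(Z > 2.263) ≈ 0.0118; since p < α = 0.05, reject H₀.

z = 2.263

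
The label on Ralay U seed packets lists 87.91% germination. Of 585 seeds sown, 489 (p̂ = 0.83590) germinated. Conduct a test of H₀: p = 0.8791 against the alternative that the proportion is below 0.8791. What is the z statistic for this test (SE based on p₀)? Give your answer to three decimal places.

z = -3.205

p̂ = 489/585 = 0.83590.
Standard error under H₀: √(0.8791×0.1209/585) = 0.01348.
z = (0.83590 − 0.8791)/0.01348 = -0.04320/0.01348 = -3.205.
p-value = P(Z < -3.205) ≈ 0.0007.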